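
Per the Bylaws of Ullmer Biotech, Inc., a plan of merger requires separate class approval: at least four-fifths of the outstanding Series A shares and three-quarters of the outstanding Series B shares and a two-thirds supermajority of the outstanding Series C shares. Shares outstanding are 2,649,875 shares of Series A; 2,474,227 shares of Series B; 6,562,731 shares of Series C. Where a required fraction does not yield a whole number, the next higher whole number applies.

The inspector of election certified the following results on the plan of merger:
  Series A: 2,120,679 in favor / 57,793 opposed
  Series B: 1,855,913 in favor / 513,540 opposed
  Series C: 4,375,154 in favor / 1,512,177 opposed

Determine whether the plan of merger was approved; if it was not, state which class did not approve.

Approved — every class gave the required vote.

Series A: 4/5 of 2649875 = 2119900; 2,119,900 required, 2,120,679 in favor — approved.
Series B: 3/4 of 2474227 = 1855670.25, rounded up to 1855671; 1,855,671 required, 1,855,913 in favor — approved.
Series C: 2/3 of 6562731 = 4375154; 4,375,154 required, 4,375,154 in favor — approved.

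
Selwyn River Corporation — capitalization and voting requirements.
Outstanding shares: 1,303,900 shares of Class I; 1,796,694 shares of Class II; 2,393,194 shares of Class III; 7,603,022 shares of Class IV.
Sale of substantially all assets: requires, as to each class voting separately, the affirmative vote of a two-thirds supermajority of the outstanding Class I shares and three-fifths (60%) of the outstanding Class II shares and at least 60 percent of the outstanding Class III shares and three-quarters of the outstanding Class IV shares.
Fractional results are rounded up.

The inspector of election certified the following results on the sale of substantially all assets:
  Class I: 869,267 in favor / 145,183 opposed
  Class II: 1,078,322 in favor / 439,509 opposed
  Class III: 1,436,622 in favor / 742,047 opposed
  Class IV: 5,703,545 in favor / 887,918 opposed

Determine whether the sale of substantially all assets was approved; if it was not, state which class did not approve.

Approved — every class gave the required vote.

Class I: 2/3 of 1303900 = 869266.67, rounded up to 869267; 869,267 required, 869,267 in favor — approved.
Class II: 3/5 of 1796694 = 1078016.40, rounded up to 1078017; 1,078,017 required, 1,078,322 in favor — approved.
Class III: 3/5 of 2393194 = 1435916.40, rounded up to 1435917; 1,435,917 required, 1,436,622 in favor — approved.
Class IV: 3/4 of 7603022 = 5702266.50, rounded up to 5702267; 5,702,267 required, 5,703,545 in favor — approved.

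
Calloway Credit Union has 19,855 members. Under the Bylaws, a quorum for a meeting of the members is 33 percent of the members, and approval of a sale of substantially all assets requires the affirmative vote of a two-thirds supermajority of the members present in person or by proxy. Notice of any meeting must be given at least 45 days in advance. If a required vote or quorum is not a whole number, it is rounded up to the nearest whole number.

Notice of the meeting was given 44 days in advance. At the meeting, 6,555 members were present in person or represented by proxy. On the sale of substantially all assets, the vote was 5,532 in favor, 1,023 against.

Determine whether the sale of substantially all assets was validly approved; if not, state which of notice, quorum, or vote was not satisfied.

Invalid — notice requirement not satisfied.

Notice: 44 days given; 45 required. Not satisfied.
Quorum: 33% of 19,855 = 6,552.15, rounded up to 6,553; 6,555 present. Satisfied.
Vote: requires two-thirds of those present (6,555); 2/3 of 6555 = 4370, so 4,370 needed; 5,532 in favor. Satisfied.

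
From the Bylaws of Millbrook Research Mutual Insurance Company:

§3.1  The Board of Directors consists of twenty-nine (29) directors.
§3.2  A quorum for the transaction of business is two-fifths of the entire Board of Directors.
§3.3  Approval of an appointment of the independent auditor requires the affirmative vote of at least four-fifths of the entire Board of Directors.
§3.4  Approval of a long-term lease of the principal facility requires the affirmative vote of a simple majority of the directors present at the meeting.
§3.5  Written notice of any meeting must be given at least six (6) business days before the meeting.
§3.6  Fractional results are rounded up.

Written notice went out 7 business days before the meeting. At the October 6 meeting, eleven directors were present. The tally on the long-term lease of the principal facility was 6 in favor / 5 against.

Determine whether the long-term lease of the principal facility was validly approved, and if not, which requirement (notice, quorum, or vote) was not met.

Invalid — quorum requirement not satisfied.

Notice: 7 business days given; 6 required (7 ≥ 6). Satisfied.
Quorum: 11 present; quorum is 12. Not satisfied.
Vote: the long-term lease of the principal facility requires a majority of the directors present (11). A majority of 11 is 6, so 6 affirmative votes are needed; 6 voted in favor. Satisfied. (Moot — without a quorum no business can be validly transacted.)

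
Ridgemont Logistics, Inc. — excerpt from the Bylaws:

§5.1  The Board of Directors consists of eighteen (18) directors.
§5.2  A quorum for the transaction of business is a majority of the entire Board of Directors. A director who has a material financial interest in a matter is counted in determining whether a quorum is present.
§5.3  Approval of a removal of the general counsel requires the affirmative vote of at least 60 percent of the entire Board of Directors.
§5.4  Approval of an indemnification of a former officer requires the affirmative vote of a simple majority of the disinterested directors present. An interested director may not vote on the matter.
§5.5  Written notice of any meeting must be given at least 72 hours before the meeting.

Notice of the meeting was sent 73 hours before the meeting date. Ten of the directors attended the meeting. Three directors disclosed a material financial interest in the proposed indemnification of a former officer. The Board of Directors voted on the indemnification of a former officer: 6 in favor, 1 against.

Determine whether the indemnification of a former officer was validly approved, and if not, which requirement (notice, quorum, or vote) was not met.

Notice: 73 hours given; 72 required (73 ≥ 72). Satisfied.
Quorum: 10 present (interested directors count toward quorum); quorum is 10. Satisfied.
Vote: the indemnification of a former officer requires a majority of the disinterested directors present (10 − 3 = 7). A majority of 7 is 4, so 4 affirmative votes are needed; 6 voted in favor. Satisfied.

Valid — all requirements satisfied.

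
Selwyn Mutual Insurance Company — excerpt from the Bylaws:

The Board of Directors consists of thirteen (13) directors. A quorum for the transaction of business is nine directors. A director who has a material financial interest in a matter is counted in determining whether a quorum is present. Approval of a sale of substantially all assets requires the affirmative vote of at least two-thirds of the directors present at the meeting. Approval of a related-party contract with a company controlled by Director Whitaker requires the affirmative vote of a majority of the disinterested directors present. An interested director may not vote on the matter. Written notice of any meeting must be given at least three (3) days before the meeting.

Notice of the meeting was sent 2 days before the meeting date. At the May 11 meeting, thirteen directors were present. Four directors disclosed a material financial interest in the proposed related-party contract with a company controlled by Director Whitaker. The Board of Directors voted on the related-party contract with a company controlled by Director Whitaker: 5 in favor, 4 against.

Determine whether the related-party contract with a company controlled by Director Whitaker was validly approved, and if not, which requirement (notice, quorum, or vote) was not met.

Notice: 2 days given; 3 required (2 < 3). Not satisfied.
Quorum: 13 present (interested directors count toward quorum); quorum is 9. Satisfied.
Vote: the related-party contract with a company controlled by Director Whitaker requires a majority of the disinterested directors present (13 − 4 = 9). A majority of 9 is 5, so 5 affirmative votes are needed; 5 voted in favor. Satisfied.

Invalid — notice requirement not satisfied.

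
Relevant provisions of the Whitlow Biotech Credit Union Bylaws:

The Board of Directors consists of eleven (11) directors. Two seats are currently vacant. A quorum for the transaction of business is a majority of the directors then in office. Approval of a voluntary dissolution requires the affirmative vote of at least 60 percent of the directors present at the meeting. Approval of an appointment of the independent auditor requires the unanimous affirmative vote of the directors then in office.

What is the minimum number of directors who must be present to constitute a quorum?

5

A majority of 9 is 5.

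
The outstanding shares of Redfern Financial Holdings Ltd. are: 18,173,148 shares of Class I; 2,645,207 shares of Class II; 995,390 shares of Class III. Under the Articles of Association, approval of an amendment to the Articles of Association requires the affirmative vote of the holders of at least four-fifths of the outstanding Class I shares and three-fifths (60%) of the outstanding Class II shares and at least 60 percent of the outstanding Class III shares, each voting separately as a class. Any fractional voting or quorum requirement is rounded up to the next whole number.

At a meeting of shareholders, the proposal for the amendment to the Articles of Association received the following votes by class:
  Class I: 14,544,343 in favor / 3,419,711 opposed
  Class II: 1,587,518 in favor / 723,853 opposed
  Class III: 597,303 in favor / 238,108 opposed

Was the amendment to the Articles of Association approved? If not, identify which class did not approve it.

Class I: 4/5 of 18173148 = 14538518.40, rounded up to 14538519; 14,538,519 required, 14,544,343 in favor — approved.
Class II: 3/5 of 2645207 = 1587124.20, rounded up to 1587125; 1,587,125 required, 1,587,518 in favor — approved.
Class III: 3/5 of 995390 = 597234; 597,234 required, 597,303 in favor — approved.

Approved — every class gave the required vote.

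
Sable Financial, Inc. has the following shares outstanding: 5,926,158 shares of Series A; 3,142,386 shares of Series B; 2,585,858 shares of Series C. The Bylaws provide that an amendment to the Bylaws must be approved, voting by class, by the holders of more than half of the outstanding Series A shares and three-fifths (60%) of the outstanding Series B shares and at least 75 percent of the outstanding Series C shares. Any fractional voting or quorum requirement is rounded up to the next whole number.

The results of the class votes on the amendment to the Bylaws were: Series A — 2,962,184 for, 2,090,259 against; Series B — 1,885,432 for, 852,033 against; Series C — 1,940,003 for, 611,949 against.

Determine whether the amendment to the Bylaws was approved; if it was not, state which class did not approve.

Not approved — the Series A shares did not give the required vote.

Series A: a majority of 5926158 is 2963080; 2,963,080 required, 2,962,184 in favor — not approved.
Series B: 3/5 of 3142386 = 1885431.60, rounded up to 1885432; 1,885,432 required, 1,885,432 in favor — approved.
Series C: 3/4 of 2585858 = 1939393.50, rounded up to 1939394; 1,939,394 required, 1,940,003 in favor — approved.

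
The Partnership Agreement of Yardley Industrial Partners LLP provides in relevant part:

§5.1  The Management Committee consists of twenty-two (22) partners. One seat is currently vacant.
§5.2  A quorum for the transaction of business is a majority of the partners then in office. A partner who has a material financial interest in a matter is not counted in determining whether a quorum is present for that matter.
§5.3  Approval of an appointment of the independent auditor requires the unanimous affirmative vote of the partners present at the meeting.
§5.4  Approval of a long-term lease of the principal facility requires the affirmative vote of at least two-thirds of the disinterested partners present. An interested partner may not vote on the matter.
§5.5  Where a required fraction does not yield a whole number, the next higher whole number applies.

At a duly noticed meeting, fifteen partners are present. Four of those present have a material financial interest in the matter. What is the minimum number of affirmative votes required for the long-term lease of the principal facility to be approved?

8

The long-term lease of the principal facility requires two-thirds of the disinterested partners present (15 − 4 = 11).
2/3 of 11 = 7.33, rounded up to 8.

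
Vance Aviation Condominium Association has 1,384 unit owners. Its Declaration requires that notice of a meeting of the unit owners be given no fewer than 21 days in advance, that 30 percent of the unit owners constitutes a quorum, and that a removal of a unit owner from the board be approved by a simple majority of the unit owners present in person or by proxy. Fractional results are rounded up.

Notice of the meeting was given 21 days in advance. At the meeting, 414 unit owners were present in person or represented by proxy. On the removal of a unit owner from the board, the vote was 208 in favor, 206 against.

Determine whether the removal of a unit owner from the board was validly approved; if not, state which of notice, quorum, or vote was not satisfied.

Invalid — quorum requirement not satisfied.

Notice: 21 days given; 21 required. Satisfied.
Quorum: 30% of 1,384 = 415.20, rounded up to 416; 414 present. Not satisfied.
Vote: requires a majority of those present (414); a majority of 414 is 208, so 208 needed; 208 in favor. Satisfied.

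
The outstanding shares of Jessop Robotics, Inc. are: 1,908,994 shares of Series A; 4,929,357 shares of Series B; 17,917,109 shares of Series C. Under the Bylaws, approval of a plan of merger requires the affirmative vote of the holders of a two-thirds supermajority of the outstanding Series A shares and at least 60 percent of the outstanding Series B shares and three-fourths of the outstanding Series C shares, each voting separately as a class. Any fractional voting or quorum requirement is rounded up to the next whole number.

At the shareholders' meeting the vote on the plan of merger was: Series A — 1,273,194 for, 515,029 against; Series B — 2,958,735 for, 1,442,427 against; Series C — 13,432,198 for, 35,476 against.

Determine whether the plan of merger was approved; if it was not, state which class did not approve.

Not approved — the Series C shares did not give the required vote.

Series A: 2/3 of 1908994 = 1272662.67, rounded up to 1272663; 1,272,663 required, 1,273,194 in favor — approved.
Series B: 3/5 of 4929357 = 2957614.20, rounded up to 2957615; 2,957,615 required, 2,958,735 in favor — approved.
Series C: 3/4 of 17917109 = 13437831.75, rounded up to 13437832; 13,437,832 required, 13,432,198 in favor — not approved.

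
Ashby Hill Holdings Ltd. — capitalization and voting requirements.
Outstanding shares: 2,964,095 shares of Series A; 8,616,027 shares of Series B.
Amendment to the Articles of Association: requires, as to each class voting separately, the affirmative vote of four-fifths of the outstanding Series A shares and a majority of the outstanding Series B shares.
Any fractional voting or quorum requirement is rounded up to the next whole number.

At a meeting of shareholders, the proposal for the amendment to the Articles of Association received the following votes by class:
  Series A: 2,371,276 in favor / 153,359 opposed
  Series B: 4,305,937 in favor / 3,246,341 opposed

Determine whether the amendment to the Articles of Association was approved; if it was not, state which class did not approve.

Not approved — the Series B shares did not give the required vote.

Series A: 4/5 of 2964095 = 2371276; 2,371,276 required, 2,371,276 in favor — approved.
Series B: a majority of 8616027 is 4308014; 4,308,014 required, 4,305,937 in favor — not approved.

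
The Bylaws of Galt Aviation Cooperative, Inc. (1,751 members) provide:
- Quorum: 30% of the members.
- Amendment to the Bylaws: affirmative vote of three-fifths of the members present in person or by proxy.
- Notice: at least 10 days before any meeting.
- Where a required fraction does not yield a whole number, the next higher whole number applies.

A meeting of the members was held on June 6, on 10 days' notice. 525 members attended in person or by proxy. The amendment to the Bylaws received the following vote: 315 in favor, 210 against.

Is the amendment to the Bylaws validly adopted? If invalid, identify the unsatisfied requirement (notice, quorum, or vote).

Invalid — quorum requirement not satisfied.

Notice: 10 days given; 10 required. Satisfied.
Quorum: 30% of 1,751 = 525.30, rounded up to 526; 525 present. Not satisfied.
Vote: requires three-fifths of those present (525); 3/5 of 525 = 315, so 315 needed; 315 in favor. Satisfied.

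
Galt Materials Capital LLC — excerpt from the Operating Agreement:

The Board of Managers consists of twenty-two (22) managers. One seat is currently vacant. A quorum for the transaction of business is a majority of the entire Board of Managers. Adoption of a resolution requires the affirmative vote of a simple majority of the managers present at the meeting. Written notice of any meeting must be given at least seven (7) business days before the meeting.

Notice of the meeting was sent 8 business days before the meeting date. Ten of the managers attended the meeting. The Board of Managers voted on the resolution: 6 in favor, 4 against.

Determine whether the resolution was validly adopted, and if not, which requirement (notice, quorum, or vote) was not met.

Invalid — quorum requirement not satisfied.

Notice: 8 business days given; 7 required (8 ≥ 7). Satisfied.
Quorum: 10 present; quorum is 12. Not satisfied.
Vote: the resolution requires a majority of the managers present (10). A majority of 10 is 6, so 6 affirmative votes are needed; 6 voted in favor. Satisfied. (Moot — without a quorum no business can be validly transacted.)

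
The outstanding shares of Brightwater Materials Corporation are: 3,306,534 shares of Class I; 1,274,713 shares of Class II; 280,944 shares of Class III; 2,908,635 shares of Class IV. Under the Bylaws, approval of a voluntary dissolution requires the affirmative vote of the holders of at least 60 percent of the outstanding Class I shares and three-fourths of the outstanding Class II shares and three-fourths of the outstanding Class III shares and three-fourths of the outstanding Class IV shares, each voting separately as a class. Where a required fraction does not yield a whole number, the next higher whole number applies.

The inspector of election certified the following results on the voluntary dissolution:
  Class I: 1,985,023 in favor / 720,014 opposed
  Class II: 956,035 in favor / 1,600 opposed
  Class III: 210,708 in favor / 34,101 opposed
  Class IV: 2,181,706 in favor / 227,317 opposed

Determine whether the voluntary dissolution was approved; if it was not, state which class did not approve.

Class I: 3/5 of 3306534 = 1983920.40, rounded up to 1983921; 1,983,921 required, 1,985,023 in favor — approved.
Class II: 3/4 of 1274713 = 956034.75, rounded up to 956035; 956,035 required, 956,035 in favor — approved.
Class III: 3/4 of 280944 = 210708; 210,708 required, 210,708 in favor — approved.
Class IV: 3/4 of 2908635 = 2181476.25, rounded up to 2181477; 2,181,477 required, 2,181,706 in favor — approved.

Approved — every class gave the required vote.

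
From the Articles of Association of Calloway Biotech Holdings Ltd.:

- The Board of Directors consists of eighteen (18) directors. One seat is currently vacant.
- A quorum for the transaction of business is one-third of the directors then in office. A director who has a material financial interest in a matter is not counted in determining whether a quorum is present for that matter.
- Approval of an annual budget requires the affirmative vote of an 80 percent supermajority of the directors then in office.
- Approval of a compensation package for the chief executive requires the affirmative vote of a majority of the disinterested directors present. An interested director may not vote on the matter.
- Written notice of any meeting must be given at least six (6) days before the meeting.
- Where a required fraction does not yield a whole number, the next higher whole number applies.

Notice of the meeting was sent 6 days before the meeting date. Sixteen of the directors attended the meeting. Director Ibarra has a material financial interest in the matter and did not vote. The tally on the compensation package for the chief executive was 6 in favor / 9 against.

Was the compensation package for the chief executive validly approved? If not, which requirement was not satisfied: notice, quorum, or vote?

Invalid — vote requirement not satisfied.

Notice: 6 days given; 6 required (6 ≥ 6). Satisfied.
Quorum: 16 present, but the 1 interested director does not count, leaving 15. Quorum is 6. Satisfied.
Vote: the compensation package for the chief executive requires a majority of the disinterested directors present (16 − 1 = 15). A majority of 15 is 8, so 8 affirmative votes are needed; 6 voted in favor. Not satisfied.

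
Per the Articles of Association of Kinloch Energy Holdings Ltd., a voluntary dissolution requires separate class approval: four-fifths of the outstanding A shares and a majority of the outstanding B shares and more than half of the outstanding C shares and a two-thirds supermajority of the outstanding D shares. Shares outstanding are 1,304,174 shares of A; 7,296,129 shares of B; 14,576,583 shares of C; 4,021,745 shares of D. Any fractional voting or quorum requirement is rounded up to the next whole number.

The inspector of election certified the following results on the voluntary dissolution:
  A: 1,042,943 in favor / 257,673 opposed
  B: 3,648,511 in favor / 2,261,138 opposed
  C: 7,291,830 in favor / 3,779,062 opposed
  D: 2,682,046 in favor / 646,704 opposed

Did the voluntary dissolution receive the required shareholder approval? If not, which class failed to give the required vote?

A: 4/5 of 1304174 = 1043339.20, rounded up to 1043340; 1,043,340 required, 1,042,943 in favor — not approved.
B: a majority of 7296129 is 3648065; 3,648,065 required, 3,648,511 in favor — approved.
C: a majority of 14576583 is 7288292; 7,288,292 required, 7,291,830 in favor — approved.
D: 2/3 of 4021745 = 2681163.33, rounded up to 2681164; 2,681,164 required, 2,682,046 in favor — approved.

Not approved — the A shares did not give the required vote.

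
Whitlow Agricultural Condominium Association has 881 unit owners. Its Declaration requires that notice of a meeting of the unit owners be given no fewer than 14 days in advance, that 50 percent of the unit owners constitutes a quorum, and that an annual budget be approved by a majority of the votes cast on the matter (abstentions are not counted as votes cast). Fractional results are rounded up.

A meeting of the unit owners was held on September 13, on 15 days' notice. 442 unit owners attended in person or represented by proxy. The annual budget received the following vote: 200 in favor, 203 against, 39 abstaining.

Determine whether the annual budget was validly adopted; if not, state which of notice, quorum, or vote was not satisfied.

Notice: 15 days given; 14 required. Satisfied.
Quorum: 50% of 881 = 440.50, rounded up to 441; 442 present. Satisfied.
Vote: requires a majority of the votes cast (442 − 39 abstaining = 403); a majority of 403 is 202, so 202 needed; 200 in favor. Not satisfied.

Invalid — vote requirement not satisfied.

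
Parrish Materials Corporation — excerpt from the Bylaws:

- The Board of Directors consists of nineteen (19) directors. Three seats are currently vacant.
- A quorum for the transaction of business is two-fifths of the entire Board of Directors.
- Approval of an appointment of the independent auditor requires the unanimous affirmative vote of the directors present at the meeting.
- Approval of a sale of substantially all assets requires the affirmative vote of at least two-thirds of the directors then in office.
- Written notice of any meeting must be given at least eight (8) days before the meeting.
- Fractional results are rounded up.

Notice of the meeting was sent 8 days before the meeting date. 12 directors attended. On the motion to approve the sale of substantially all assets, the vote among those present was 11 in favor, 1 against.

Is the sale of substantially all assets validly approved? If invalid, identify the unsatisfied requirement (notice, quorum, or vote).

Valid — all requirements satisfied.

Notice: 8 days given; 8 required (8 ≥ 8). Satisfied.
Quorum: 12 present; quorum is 8. Satisfied.
Vote: the sale of substantially all assets requires two-thirds of the directors then in office (16). 2/3 of 16 = 10.67, rounded up to 11, so 11 affirmative votes are needed; 11 voted in favor. Satisfied.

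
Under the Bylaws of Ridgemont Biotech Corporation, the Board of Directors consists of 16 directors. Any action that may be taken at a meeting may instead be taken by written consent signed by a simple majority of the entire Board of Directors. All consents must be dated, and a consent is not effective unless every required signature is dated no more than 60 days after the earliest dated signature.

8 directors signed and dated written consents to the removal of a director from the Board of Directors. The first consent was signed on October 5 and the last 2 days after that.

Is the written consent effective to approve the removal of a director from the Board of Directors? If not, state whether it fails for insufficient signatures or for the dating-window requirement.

Signatures required: a simple majority of 16 — a majority of 16 is 9, so 9 needed; 8 signed. Insufficient.
Dating window: the latest signature is 2 days after the earliest; the limit is 60 days. Within the window.

Not effective — insufficient signatures.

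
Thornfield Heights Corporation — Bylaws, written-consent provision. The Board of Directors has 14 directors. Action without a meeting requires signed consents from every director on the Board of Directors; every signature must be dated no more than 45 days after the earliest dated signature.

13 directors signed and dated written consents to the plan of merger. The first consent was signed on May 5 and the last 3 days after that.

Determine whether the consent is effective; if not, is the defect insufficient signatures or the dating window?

Not effective — insufficient signatures.

Signatures required: the unanimous vote of 14 — unanimous means all 14, so 14 needed; 13 signed. Insufficient.
Dating window: the latest signature is 3 days after the earliest; the limit is 45 days. Within the window.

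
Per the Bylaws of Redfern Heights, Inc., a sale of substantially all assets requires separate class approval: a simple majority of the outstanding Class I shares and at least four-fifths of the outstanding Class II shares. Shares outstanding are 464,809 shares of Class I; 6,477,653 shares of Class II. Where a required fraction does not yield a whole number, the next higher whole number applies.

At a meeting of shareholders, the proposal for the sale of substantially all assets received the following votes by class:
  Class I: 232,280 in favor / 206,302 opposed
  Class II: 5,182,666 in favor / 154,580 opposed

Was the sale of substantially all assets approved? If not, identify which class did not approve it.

Not approved — the Class I shares did not give the required vote.

Class I: a majority of 464809 is 232405; 232,405 required, 232,280 in favor — not approved.
Class II: 4/5 of 6477653 = 5182122.40, rounded up to 5182123; 5,182,123 required, 5,182,666 in favor — approved.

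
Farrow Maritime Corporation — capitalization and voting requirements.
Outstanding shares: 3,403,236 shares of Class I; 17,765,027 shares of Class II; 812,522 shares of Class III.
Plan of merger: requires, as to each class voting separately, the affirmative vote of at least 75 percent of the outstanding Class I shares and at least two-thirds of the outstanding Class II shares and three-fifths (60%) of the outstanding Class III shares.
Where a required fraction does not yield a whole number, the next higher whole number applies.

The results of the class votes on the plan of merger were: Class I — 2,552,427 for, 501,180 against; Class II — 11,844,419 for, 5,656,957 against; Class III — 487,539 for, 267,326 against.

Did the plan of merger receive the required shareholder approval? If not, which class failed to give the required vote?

Approved — every class gave the required vote.

Class I: 3/4 of 3403236 = 2552427; 2,552,427 required, 2,552,427 in favor — approved.
Class II: 2/3 of 17765027 = 11843351.33, rounded up to 11843352; 11,843,352 required, 11,844,419 in favor — approved.
Class III: 3/5 of 812522 = 487513.20, rounded up to 487514; 487,514 required, 487,539 in favor — approved.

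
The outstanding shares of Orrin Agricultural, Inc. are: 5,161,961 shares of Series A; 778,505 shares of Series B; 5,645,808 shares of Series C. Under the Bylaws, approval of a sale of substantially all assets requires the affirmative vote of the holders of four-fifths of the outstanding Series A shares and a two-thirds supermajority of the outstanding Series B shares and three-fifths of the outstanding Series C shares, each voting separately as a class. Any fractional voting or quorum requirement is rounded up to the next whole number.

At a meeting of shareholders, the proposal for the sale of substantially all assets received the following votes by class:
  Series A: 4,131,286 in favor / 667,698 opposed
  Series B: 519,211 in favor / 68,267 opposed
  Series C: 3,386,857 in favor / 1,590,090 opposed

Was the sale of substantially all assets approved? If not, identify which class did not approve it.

Not approved — the Series C shares did not give the required vote.

Series A: 4/5 of 5161961 = 4129568.80, rounded up to 4129569; 4,129,569 required, 4,131,286 in favor — approved.
Series B: 2/3 of 778505 = 519003.33, rounded up to 519004; 519,004 required, 519,211 in favor — approved.
Series C: 3/5 of 5645808 = 3387484.80, rounded up to 3387485; 3,387,485 required, 3,386,857 in favor — not approved.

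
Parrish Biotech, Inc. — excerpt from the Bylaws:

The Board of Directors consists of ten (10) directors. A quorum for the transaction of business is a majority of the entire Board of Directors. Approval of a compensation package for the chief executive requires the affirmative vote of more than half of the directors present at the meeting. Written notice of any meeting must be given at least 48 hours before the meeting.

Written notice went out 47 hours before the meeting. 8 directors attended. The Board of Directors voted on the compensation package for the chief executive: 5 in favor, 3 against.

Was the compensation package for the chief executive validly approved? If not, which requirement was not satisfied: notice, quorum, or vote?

Invalid — notice requirement not satisfied.

Notice: 47 hours given; 48 required (47 < 48). Not satisfied.
Quorum: 8 present; quorum is 6. Satisfied.
Vote: the compensation package for the chief executive requires a majority of the directors present (8). A majority of 8 is 5, so 5 affirmative votes are needed; 5 voted in favor. Satisfied.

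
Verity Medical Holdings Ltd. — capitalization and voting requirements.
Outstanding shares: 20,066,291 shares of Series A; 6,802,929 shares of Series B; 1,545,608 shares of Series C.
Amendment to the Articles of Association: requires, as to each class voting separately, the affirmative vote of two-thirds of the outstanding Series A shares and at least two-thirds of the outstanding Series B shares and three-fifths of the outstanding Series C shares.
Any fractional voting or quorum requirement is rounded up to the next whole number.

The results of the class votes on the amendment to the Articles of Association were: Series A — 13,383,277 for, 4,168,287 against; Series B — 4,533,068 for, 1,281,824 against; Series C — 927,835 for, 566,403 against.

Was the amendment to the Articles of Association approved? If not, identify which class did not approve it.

Series A: 2/3 of 20066291 = 13377527.33, rounded up to 13377528; 13,377,528 required, 13,383,277 in favor — approved.
Series B: 2/3 of 6802929 = 4535286; 4,535,286 required, 4,533,068 in favor — not approved.
Series C: 3/5 of 1545608 = 927364.80, rounded up to 927365; 927,365 required, 927,835 in favor — approved.

Not approved — the Series B shares did not give the required vote.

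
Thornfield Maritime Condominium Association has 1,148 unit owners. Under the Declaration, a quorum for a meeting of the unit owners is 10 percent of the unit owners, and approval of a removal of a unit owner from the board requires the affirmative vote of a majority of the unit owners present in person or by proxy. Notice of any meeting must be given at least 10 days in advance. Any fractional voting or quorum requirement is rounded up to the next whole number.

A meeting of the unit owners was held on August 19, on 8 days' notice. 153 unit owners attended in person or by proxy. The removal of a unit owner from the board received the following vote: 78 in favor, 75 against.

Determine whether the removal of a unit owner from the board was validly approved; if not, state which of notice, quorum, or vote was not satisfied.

Invalid — notice requirement not satisfied.

Notice: 8 days given; 10 required. Not satisfied.
Quorum: 10% of 1,148 = 114.80, rounded up to 115; 153 present. Satisfied.
Vote: requires a majority of those present (153); a majority of 153 is 77, so 77 needed; 78 in favor. Satisfied.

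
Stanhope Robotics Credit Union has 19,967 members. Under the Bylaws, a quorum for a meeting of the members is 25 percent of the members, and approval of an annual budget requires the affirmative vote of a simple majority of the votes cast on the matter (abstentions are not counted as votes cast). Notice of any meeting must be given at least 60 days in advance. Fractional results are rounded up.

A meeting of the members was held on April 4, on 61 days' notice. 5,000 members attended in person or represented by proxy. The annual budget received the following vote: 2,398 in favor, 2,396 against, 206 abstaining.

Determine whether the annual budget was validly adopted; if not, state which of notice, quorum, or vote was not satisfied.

Notice: 61 days given; 60 required. Satisfied.
Quorum: 25% of 19,967 = 4,991.75, rounded up to 4,992; 5,000 present. Satisfied.
Vote: requires a majority of the votes cast (5,000 − 206 abstaining = 4,794); a majority of 4794 is 2398, so 2,398 needed; 2,398 in favor. Satisfied.

Valid — all requirements satisfied.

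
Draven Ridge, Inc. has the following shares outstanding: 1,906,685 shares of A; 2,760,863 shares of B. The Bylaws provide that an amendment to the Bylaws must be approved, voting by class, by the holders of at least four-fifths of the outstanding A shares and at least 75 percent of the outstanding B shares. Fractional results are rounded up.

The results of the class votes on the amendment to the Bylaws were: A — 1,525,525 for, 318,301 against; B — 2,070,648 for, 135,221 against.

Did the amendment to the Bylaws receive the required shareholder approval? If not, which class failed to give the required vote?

A: 4/5 of 1906685 = 1525348; 1,525,348 required, 1,525,525 in favor — approved.
B: 3/4 of 2760863 = 2070647.25, rounded up to 2070648; 2,070,648 required, 2,070,648 in favor — approved.

Approved — every class gave the required vote.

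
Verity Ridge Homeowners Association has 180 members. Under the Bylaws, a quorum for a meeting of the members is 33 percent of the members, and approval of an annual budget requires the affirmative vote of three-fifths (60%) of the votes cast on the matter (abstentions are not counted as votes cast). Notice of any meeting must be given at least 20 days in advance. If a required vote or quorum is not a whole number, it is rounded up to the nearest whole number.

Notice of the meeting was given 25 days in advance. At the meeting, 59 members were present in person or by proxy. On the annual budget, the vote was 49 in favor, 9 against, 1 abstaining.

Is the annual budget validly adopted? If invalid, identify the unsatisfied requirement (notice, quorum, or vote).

Invalid — quorum requirement not satisfied.

Notice: 25 days given; 20 required. Satisfied.
Quorum: 33% of 180 = 59.40, rounded up to 60; 59 present. Not satisfied.
Vote: requires three-fifths of the votes cast (59 − 1 abstaining = 58); 3/5 of 58 = 34.80, rounded up to 35, so 35 needed; 49 in favor. Satisfied.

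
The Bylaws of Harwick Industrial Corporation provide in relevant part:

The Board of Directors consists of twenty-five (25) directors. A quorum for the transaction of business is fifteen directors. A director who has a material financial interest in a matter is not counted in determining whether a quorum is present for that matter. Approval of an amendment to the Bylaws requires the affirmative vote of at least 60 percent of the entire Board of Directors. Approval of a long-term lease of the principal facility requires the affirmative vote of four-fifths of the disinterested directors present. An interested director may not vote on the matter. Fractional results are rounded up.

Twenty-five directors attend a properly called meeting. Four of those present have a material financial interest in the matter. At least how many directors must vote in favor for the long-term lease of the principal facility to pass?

The long-term lease of the principal facility requires four-fifths of the disinterested directors present (25 − 4 = 21).
4/5 of 21 = 16.80, rounded up to 17.

17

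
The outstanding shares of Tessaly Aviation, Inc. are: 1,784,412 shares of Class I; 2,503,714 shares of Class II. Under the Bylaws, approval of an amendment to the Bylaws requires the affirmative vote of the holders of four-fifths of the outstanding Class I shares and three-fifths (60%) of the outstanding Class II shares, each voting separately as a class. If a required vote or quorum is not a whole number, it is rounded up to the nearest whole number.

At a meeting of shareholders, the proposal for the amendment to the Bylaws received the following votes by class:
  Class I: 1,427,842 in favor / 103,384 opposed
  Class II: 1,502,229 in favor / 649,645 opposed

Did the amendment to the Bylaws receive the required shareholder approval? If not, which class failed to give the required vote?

Approved — every class gave the required vote.

Class I: 4/5 of 1784412 = 1427529.60, rounded up to 1427530; 1,427,530 required, 1,427,842 in favor — approved.
Class II: 3/5 of 2503714 = 1502228.40, rounded up to 1502229; 1,502,229 required, 1,502,229 in favor — approved.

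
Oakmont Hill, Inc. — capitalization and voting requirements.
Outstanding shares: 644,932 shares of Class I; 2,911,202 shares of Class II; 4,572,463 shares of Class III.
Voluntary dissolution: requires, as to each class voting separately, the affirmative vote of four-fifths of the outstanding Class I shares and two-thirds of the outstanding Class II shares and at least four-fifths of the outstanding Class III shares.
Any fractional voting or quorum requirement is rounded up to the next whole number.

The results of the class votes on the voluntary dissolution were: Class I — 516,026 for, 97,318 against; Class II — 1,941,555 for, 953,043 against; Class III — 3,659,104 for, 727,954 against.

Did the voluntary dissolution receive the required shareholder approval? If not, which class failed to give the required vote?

Class I: 4/5 of 644932 = 515945.60, rounded up to 515946; 515,946 required, 516,026 in favor — approved.
Class II: 2/3 of 2911202 = 1940801.33, rounded up to 1940802; 1,940,802 required, 1,941,555 in favor — approved.
Class III: 4/5 of 4572463 = 3657970.40, rounded up to 3657971; 3,657,971 required, 3,659,104 in favor — approved.

Approved — every class gave the required vote.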